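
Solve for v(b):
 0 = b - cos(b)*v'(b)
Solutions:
 v(b) = C1 + Integral(b/cos(b), b)


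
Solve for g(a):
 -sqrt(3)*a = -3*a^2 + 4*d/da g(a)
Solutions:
 g(a) = C1 + a^3/4 - sqrt(3)*a^2/8


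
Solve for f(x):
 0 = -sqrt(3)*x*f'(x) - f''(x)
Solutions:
 f(x) = C1 + C2*erf(sqrt(2)*3^(1/4)*x/2)


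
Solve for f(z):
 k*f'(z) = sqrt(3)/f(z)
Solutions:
 f(z) = -sqrt(C1 + 2*sqrt(3)*z/k)
 f(z) = sqrt(C1 + 2*sqrt(3)*z/k)


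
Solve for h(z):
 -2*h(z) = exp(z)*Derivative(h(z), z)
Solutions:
 h(z) = C1*exp(2*exp(-z))


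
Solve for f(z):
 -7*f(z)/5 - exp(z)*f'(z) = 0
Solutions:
 f(z) = C1*exp(7*exp(-z)/5)


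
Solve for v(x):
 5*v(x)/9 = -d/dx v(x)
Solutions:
 v(x) = C1*exp(-5*x/9)


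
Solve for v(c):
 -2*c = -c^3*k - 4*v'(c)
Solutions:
 v(c) = C1 - c^4*k/16 + c^2/4


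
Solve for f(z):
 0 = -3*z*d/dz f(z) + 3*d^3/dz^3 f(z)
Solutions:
 f(z) = C1 + Integral(C2*airyai(z) + C3*airybi(z), z)


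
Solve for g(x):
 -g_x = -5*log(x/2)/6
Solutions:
 g(x) = C1 + 5*x*log(x)/6 - 5*x/6 - 5*x*log(2)/6


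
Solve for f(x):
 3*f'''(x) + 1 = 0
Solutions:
 f(x) = C1 + C2*x + C3*x^2 - x^3/18


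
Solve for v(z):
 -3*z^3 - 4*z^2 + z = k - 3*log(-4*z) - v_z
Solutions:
 v(z) = C1 + 3*z^4/4 + 4*z^3/3 - z^2/2 + z*(k - 6*log(2) + 3) - 3*z*log(-z)


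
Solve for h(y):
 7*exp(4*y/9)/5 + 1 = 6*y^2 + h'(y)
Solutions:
 h(y) = C1 - 2*y^3 + y + 63*exp(4*y/9)/20


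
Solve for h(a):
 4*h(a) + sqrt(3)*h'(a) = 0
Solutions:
 h(a) = C1*exp(-4*sqrt(3)*a/3)


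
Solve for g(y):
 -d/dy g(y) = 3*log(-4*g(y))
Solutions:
 Integral(1/(log(-_y) + 2*log(2)), (_y, g(y)))/3 = C1 - y


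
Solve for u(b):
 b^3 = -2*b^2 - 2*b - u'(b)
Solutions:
 u(b) = C1 - b^4/4 - 2*b^3/3 - b^2


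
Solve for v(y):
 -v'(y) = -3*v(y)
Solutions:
 v(y) = C1*exp(3*y)


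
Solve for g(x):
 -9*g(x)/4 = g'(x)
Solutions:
 g(x) = C1*exp(-9*x/4)


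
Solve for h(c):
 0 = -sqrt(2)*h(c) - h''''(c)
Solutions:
 h(c) = (C1*sin(2^(5/8)*c/2) + C2*cos(2^(5/8)*c/2))*exp(-2^(5/8)*c/2) + (C3*sin(2^(5/8)*c/2) + C4*cos(2^(5/8)*c/2))*exp(2^(5/8)*c/2)


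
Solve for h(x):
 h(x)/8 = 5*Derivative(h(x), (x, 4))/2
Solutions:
 h(x) = C1*exp(-sqrt(2)*5^(3/4)*x/10) + C2*exp(sqrt(2)*5^(3/4)*x/10) + C3*sin(sqrt(2)*5^(3/4)*x/10) + C4*cos(sqrt(2)*5^(3/4)*x/10)


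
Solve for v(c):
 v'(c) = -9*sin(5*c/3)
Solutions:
 v(c) = C1 + 27*cos(5*c/3)/5


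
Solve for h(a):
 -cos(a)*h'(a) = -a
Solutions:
 h(a) = C1 + Integral(a/cos(a), a)


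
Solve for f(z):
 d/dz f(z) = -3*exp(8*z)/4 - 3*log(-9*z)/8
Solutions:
 f(z) = C1 - 3*z*log(-z)/8 + 3*z*(1 - 2*log(3))/8 - 3*exp(8*z)/32


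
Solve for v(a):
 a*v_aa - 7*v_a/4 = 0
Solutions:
 v(a) = C1 + C2*a^(11/4)


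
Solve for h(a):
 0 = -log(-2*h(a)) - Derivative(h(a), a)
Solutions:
 Integral(1/(log(-_y) + log(2)), (_y, h(a))) = C1 - a


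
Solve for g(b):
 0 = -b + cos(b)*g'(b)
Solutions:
 g(b) = C1 + Integral(b/cos(b), b)


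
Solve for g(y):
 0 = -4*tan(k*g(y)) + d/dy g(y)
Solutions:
 g(y) = Piecewise((-asin(exp(C1*k + 4*k*y))/k + pi/k, Ne(k, 0)), (nan, True))
 g(y) = Piecewise((asin(exp(C1*k + 4*k*y))/k, Ne(k, 0)), (nan, True))


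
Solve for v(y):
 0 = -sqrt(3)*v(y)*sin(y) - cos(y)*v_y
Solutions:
 v(y) = C1*cos(y)^(sqrt(3))


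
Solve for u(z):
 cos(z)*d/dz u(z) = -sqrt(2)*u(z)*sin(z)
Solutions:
 u(z) = C1*cos(z)^(sqrt(2))


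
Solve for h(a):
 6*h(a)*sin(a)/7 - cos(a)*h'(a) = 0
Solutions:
 h(a) = C1/cos(a)^(6/7)


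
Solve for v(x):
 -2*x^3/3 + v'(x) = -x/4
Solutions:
 v(x) = C1 + x^4/6 - x^2/8


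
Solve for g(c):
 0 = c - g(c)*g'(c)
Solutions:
 g(c) = -sqrt(C1 + c^2)
 g(c) = sqrt(C1 + c^2)


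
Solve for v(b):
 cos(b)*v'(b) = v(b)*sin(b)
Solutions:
 v(b) = C1/cos(b)


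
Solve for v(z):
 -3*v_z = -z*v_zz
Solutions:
 v(z) = C1 + C2*z^4


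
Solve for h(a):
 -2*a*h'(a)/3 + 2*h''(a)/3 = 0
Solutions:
 h(a) = C1 + C2*erfi(sqrt(2)*a/2)


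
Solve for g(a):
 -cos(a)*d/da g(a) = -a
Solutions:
 g(a) = C1 + Integral(a/cos(a), a)


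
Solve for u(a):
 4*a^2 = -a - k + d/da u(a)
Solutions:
 u(a) = C1 + 4*a^3/3 + a^2/2 + a*k


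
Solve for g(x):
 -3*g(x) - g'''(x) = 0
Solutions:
 g(x) = C3*exp(-3^(1/3)*x) + (C1*sin(3^(5/6)*x/2) + C2*cos(3^(5/6)*x/2))*exp(3^(1/3)*x/2)


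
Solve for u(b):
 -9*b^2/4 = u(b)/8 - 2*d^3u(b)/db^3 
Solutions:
 u(b) = C3*exp(2^(2/3)*b/4) - 18*b^2 + (C1*sin(2^(2/3)*sqrt(3)*b/8) + C2*cos(2^(2/3)*sqrt(3)*b/8))*exp(-2^(2/3)*b/8)


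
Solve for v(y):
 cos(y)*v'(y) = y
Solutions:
 v(y) = C1 + Integral(y/cos(y), y)


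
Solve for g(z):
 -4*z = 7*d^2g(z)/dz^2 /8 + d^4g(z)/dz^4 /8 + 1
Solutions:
 g(z) = C1 + C2*z + C3*sin(sqrt(7)*z) + C4*cos(sqrt(7)*z) - 16*z^3/21 - 4*z^2/7


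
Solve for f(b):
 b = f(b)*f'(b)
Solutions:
 f(b) = -sqrt(C1 + b^2)
 f(b) = sqrt(C1 + b^2)


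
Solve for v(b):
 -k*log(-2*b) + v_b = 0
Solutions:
 v(b) = C1 + b*k*log(-b) + b*k*(-1 + log(2))


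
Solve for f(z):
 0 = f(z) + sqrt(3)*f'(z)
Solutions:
 f(z) = C1*exp(-sqrt(3)*z/3)


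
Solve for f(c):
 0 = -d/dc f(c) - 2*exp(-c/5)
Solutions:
 f(c) = C1 + 10*exp(-c/5)


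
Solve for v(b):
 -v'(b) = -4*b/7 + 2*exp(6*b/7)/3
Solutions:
 v(b) = C1 + 2*b^2/7 - 7*exp(6*b/7)/9


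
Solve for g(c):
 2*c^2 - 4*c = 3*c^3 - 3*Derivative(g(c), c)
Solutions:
 g(c) = C1 + c^4/4 - 2*c^3/9 + 2*c^2/3


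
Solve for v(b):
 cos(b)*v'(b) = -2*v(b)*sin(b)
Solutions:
 v(b) = C1*cos(b)^2


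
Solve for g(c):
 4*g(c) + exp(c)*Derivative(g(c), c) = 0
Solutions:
 g(c) = C1*exp(4*exp(-c))


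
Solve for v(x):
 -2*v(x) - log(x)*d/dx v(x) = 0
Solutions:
 v(x) = C1*exp(-2*li(x))


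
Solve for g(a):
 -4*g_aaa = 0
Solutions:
 g(a) = C1 + C2*a + C3*a^2


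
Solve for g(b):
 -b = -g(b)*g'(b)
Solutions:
 g(b) = -sqrt(C1 + b^2)
 g(b) = sqrt(C1 + b^2)


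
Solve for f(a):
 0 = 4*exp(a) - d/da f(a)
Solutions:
 f(a) = C1 + 4*exp(a)


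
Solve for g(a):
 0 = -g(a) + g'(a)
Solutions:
 g(a) = C1*exp(a)


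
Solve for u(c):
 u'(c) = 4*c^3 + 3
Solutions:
 u(c) = C1 + c^4 + 3*c


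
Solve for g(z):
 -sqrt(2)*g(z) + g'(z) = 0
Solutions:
 g(z) = C1*exp(sqrt(2)*z)


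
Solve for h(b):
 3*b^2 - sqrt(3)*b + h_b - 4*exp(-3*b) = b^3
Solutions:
 h(b) = C1 + b^4/4 - b^3 + sqrt(3)*b^2/2 - 4*exp(-3*b)/3


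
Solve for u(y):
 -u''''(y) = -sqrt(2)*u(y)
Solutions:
 u(y) = C1*exp(-2^(1/8)*y) + C2*exp(2^(1/8)*y) + C3*sin(2^(1/8)*y) + C4*cos(2^(1/8)*y)


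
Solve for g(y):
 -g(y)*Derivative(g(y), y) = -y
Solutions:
 g(y) = -sqrt(C1 + y^2)
 g(y) = sqrt(C1 + y^2)


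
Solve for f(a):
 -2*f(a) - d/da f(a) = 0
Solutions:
 f(a) = C1*exp(-2*a)


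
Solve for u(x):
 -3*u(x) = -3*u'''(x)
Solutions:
 u(x) = C3*exp(x) + (C1*sin(sqrt(3)*x/2) + C2*cos(sqrt(3)*x/2))*exp(-x/2)


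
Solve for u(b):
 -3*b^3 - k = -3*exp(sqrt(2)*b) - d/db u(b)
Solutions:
 u(b) = C1 + 3*b^4/4 + b*k - 3*sqrt(2)*exp(sqrt(2)*b)/2


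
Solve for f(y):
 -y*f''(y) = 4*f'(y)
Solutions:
 f(y) = C1 + C2/y^3


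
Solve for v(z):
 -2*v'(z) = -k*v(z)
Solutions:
 v(z) = C1*exp(k*z/2)


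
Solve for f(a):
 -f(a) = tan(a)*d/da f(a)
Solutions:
 f(a) = C1/sin(a)


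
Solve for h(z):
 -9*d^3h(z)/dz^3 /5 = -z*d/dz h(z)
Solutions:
 h(z) = C1 + Integral(C2*airyai(15^(1/3)*z/3) + C3*airybi(15^(1/3)*z/3), z)


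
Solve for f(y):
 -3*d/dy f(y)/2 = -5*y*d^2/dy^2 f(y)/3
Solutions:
 f(y) = C1 + C2*y^(19/10)


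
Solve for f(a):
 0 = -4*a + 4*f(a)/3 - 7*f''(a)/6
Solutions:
 f(a) = C1*exp(-2*sqrt(14)*a/7) + C2*exp(2*sqrt(14)*a/7) + 3*a


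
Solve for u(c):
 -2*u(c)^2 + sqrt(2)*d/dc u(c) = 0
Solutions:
 u(c) = -1/(C1 + sqrt(2)*c)


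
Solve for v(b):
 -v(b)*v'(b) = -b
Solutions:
 v(b) = -sqrt(C1 + b^2)
 v(b) = sqrt(C1 + b^2)


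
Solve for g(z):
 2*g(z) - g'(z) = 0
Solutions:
 g(z) = C1*exp(2*z)


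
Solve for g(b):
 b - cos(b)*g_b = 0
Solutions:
 g(b) = C1 + Integral(b/cos(b), b)


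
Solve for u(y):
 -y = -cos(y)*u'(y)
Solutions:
 u(y) = C1 + Integral(y/cos(y), y)


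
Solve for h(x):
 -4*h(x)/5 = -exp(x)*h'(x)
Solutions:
 h(x) = C1*exp(-4*exp(-x)/5)


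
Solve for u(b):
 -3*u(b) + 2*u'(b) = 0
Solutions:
 u(b) = C1*exp(3*b/2)


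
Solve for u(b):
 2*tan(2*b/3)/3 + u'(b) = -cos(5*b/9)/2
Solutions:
 u(b) = C1 + log(cos(2*b/3)) - 9*sin(5*b/9)/10


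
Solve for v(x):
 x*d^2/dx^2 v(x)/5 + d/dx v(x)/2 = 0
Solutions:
 v(x) = C1 + C2/x^(3/2)


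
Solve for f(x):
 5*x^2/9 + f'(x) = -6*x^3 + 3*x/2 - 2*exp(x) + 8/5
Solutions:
 f(x) = C1 - 3*x^4/2 - 5*x^3/27 + 3*x^2/4 + 8*x/5 - 2*exp(x)


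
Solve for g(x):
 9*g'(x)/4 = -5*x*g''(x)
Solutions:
 g(x) = C1 + C2*x^(11/20)


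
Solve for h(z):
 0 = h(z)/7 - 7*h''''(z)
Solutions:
 h(z) = C1*exp(-sqrt(7)*z/7) + C2*exp(sqrt(7)*z/7) + C3*sin(sqrt(7)*z/7) + C4*cos(sqrt(7)*z/7)


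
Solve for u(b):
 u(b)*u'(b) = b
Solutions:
 u(b) = -sqrt(C1 + b^2)
 u(b) = sqrt(C1 + b^2)


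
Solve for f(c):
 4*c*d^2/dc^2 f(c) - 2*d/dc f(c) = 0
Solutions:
 f(c) = C1 + C2*c^(3/2)


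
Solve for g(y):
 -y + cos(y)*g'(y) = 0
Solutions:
 g(y) = C1 + Integral(y/cos(y), y)


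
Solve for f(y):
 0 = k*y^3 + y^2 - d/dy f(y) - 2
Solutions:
 f(y) = C1 + k*y^4/4 + y^3/3 - 2*y


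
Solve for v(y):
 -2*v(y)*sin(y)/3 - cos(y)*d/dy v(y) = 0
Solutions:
 v(y) = C1*cos(y)^(2/3)


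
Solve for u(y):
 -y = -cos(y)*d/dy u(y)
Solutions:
 u(y) = C1 + Integral(y/cos(y), y)


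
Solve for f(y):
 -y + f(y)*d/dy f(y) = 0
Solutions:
 f(y) = -sqrt(C1 + y^2)
 f(y) = sqrt(C1 + y^2)


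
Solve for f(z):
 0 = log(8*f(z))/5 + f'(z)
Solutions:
 5*Integral(1/(log(_y) + 3*log(2)), (_y, f(z))) = C1 - z


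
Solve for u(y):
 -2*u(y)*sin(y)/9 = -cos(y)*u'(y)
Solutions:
 u(y) = C1/cos(y)^(2/9)


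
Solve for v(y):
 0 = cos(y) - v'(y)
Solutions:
 v(y) = C1 + sin(y)


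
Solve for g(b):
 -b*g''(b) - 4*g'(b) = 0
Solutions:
 g(b) = C1 + C2/b^3


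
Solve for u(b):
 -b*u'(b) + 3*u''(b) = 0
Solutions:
 u(b) = C1 + C2*erfi(sqrt(6)*b/6)


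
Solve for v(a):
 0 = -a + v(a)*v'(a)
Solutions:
 v(a) = -sqrt(C1 + a^2)
 v(a) = sqrt(C1 + a^2)


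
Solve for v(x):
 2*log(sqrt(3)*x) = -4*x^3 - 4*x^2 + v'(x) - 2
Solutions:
 v(x) = C1 + x^4 + 4*x^3/3 + 2*x*log(x) + x*log(3)


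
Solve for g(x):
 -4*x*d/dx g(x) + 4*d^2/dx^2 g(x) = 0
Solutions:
 g(x) = C1 + C2*erfi(sqrt(2)*x/2)


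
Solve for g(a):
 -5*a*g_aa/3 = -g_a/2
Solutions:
 g(a) = C1 + C2*a^(13/10)


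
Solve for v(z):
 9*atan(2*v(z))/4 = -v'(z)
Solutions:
 Integral(1/atan(2*_y), (_y, v(z))) = C1 - 9*z/4


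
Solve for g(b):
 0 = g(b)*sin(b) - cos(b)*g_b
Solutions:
 g(b) = C1/cos(b)


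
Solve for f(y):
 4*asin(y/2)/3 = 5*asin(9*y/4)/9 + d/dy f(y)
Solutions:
 f(y) = C1 + 4*y*asin(y/2)/3 - 5*y*asin(9*y/4)/9 + 4*sqrt(4 - y^2)/3 - 5*sqrt(16 - 81*y^2)/81


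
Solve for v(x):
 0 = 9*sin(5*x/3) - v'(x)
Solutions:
 v(x) = C1 - 27*cos(5*x/3)/5


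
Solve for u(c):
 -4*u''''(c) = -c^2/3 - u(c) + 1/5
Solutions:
 u(c) = C1*exp(-sqrt(2)*c/2) + C2*exp(sqrt(2)*c/2) + C3*sin(sqrt(2)*c/2) + C4*cos(sqrt(2)*c/2) - c^2/3 + 1/5


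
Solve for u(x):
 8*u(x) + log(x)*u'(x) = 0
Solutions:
 u(x) = C1*exp(-8*li(x))


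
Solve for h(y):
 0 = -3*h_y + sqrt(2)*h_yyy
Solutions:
 h(y) = C1 + C2*exp(-2^(3/4)*sqrt(3)*y/2) + C3*exp(2^(3/4)*sqrt(3)*y/2)


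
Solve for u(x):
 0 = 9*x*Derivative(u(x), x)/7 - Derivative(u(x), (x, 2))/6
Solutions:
 u(x) = C1 + C2*erfi(3*sqrt(21)*x/7)


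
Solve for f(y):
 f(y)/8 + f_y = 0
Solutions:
 f(y) = C1*exp(-y/8)


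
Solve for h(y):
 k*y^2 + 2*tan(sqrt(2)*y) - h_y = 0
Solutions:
 h(y) = C1 + k*y^3/3 - sqrt(2)*log(cos(sqrt(2)*y))


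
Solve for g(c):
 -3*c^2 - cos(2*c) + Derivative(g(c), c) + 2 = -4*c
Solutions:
 g(c) = C1 + c^3 - 2*c^2 - 2*c + sin(2*c)/2


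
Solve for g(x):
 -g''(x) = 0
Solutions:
 g(x) = C1 + C2*x


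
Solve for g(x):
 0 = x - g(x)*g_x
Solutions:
 g(x) = -sqrt(C1 + x^2)
 g(x) = sqrt(C1 + x^2)


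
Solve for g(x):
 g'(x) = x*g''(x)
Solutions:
 g(x) = C1 + C2*x^2


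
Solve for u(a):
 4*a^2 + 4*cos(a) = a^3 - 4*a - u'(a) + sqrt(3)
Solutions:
 u(a) = C1 + a^4/4 - 4*a^3/3 - 2*a^2 + sqrt(3)*a - 4*sin(a)


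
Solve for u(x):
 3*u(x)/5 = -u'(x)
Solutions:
 u(x) = C1*exp(-3*x/5)


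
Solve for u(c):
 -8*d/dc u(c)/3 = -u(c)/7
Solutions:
 u(c) = C1*exp(3*c/56)


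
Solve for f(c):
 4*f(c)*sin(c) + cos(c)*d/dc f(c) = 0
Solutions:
 f(c) = C1*cos(c)^4


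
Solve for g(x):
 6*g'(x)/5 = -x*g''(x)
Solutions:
 g(x) = C1 + C2/x^(1/5)


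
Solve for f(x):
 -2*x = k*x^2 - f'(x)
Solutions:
 f(x) = C1 + k*x^3/3 + x^2


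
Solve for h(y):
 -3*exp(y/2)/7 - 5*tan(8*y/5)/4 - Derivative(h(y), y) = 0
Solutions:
 h(y) = C1 - 6*exp(y/2)/7 + 25*log(cos(8*y/5))/32


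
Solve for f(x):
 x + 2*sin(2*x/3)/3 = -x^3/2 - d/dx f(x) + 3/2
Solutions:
 f(x) = C1 - x^4/8 - x^2/2 + 3*x/2 + cos(2*x/3)


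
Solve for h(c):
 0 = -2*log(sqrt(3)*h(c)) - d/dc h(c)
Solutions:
 Integral(1/(2*log(_y) + log(3)), (_y, h(c))) = C1 - c


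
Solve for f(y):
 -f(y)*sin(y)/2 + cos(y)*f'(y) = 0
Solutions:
 f(y) = C1/sqrt(cos(y))


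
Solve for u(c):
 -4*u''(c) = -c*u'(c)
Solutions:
 u(c) = C1 + C2*erfi(sqrt(2)*c/4)


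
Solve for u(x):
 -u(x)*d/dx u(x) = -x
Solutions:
 u(x) = -sqrt(C1 + x^2)
 u(x) = sqrt(C1 + x^2)


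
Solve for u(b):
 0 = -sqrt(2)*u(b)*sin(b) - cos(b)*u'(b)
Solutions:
 u(b) = C1*cos(b)^(sqrt(2))


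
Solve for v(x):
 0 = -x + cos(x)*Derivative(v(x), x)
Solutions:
 v(x) = C1 + Integral(x/cos(x), x)


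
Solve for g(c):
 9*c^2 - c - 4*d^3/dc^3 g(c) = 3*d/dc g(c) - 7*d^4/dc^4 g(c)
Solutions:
 g(c) = C1 + C4*exp(c) + c^3 - c^2/6 - 8*c + (C2*sin(5*sqrt(3)*c/14) + C3*cos(5*sqrt(3)*c/14))*exp(-3*c/14)


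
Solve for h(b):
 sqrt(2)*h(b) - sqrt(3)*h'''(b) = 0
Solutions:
 h(b) = C3*exp(2^(1/6)*3^(5/6)*b/3) + (C1*sin(2^(1/6)*3^(1/3)*b/2) + C2*cos(2^(1/6)*3^(1/3)*b/2))*exp(-2^(1/6)*3^(5/6)*b/6)


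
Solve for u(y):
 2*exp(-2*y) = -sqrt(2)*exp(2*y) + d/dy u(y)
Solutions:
 u(y) = C1 + sqrt(2)*exp(2*y)/2 - exp(-2*y)


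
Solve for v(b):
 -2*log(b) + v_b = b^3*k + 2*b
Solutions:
 v(b) = C1 + b^4*k/4 + b^2 + 2*b*log(b) - 2*b


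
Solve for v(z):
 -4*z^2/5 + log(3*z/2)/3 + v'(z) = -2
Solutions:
 v(z) = C1 + 4*z^3/15 - z*log(z)/3 - 5*z/3 - z*log(3)/3 + z*log(2)/3


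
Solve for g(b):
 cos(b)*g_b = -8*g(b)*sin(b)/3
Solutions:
 g(b) = C1*cos(b)^(8/3)


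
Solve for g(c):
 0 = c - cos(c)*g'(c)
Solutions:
 g(c) = C1 + Integral(c/cos(c), c)


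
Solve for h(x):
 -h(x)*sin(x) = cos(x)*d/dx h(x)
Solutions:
 h(x) = C1*cos(x)


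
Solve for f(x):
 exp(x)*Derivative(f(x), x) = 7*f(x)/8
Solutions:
 f(x) = C1*exp(-7*exp(-x)/8)


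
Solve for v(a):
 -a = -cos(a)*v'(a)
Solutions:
 v(a) = C1 + Integral(a/cos(a), a)


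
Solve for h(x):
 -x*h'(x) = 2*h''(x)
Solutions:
 h(x) = C1 + C2*erf(x/2)


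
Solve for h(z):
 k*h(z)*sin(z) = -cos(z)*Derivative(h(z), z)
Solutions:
 h(z) = C1*exp(k*log(cos(z)))


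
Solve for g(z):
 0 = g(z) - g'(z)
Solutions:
 g(z) = C1*exp(z)


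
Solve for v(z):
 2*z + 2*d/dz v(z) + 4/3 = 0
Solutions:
 v(z) = C1 - z^2/2 - 2*z/3


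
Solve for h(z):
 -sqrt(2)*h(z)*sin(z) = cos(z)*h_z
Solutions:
 h(z) = C1*cos(z)^(sqrt(2))


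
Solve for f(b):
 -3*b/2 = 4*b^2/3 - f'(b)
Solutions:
 f(b) = C1 + 4*b^3/9 + 3*b^2/4


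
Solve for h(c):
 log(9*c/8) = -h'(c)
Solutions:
 h(c) = C1 - c*log(c) + c*log(8/9) + c


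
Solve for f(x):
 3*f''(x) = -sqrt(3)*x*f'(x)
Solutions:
 f(x) = C1 + C2*erf(sqrt(2)*3^(3/4)*x/6)


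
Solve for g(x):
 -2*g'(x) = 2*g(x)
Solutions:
 g(x) = C1*exp(-x)


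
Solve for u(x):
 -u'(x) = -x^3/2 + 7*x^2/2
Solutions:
 u(x) = C1 + x^4/8 - 7*x^3/6


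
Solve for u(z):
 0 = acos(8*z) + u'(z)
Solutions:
 u(z) = C1 - z*acos(8*z) + sqrt(1 - 64*z^2)/8


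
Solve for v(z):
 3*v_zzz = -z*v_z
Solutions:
 v(z) = C1 + Integral(C2*airyai(-3^(2/3)*z/3) + C3*airybi(-3^(2/3)*z/3), z)


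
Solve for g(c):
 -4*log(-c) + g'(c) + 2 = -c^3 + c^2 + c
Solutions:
 g(c) = C1 - c^4/4 + c^3/3 + c^2/2 + 4*c*log(-c) - 6*c


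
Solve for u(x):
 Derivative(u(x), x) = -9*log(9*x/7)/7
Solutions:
 u(x) = C1 - 9*x*log(x)/7 - 18*x*log(3)/7 + 9*x/7 + 9*x*log(7)/7


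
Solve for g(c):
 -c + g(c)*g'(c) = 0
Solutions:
 g(c) = -sqrt(C1 + c^2)
 g(c) = sqrt(C1 + c^2)


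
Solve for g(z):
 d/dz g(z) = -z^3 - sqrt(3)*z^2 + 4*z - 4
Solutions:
 g(z) = C1 - z^4/4 - sqrt(3)*z^3/3 + 2*z^2 - 4*z


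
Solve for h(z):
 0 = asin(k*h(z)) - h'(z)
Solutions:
 Integral(1/asin(_y*k), (_y, h(z))) = C1 + z


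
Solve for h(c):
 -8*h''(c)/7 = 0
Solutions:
 h(c) = C1 + C2*c


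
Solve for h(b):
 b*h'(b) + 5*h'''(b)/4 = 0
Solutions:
 h(b) = C1 + Integral(C2*airyai(-10^(2/3)*b/5) + C3*airybi(-10^(2/3)*b/5), b)


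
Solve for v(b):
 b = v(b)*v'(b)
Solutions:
 v(b) = -sqrt(C1 + b^2)
 v(b) = sqrt(C1 + b^2)


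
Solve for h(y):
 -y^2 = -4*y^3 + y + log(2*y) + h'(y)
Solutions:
 h(y) = C1 + y^4 - y^3/3 - y^2/2 - y*log(y) - y*log(2) + y


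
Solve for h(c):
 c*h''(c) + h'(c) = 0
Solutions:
 h(c) = C1 + C2*log(c)


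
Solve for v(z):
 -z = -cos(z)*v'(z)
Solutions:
 v(z) = C1 + Integral(z/cos(z), z)


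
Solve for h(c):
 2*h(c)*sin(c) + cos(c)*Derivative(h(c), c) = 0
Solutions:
 h(c) = C1*cos(c)^2


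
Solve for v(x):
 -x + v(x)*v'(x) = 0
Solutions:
 v(x) = -sqrt(C1 + x^2)
 v(x) = sqrt(C1 + x^2)


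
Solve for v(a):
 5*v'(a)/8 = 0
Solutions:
 v(a) = C1


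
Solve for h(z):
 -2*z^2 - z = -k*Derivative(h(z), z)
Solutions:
 h(z) = C1 + 2*z^3/(3*k) + z^2/(2*k)


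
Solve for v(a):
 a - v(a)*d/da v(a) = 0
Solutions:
 v(a) = -sqrt(C1 + a^2)
 v(a) = sqrt(C1 + a^2)


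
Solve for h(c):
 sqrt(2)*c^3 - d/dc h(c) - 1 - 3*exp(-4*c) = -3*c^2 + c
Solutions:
 h(c) = C1 + sqrt(2)*c^4/4 + c^3 - c^2/2 - c + 3*exp(-4*c)/4


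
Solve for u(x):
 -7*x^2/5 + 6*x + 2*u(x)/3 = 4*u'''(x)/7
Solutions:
 u(x) = C3*exp(6^(2/3)*7^(1/3)*x/6) + 21*x^2/10 - 9*x + (C1*sin(2^(2/3)*3^(1/6)*7^(1/3)*x/4) + C2*cos(2^(2/3)*3^(1/6)*7^(1/3)*x/4))*exp(-6^(2/3)*7^(1/3)*x/12)


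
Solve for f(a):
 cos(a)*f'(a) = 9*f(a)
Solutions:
 f(a) = C1*sqrt(sin(a) + 1)*(sin(a)^4 + 4*sin(a)^3 + 6*sin(a)^2 + 4*sin(a) + 1)/(sqrt(sin(a) - 1)*(sin(a)^4 - 4*sin(a)^3 + 6*sin(a)^2 - 4*sin(a) + 1))


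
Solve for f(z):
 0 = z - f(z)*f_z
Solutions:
 f(z) = -sqrt(C1 + z^2)
 f(z) = sqrt(C1 + z^2)


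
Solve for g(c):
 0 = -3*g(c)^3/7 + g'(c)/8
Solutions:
 g(c) = -sqrt(14)*sqrt(-1/(C1 + 24*c))/2
 g(c) = sqrt(14)*sqrt(-1/(C1 + 24*c))/2


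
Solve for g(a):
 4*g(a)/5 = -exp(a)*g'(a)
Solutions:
 g(a) = C1*exp(4*exp(-a)/5)


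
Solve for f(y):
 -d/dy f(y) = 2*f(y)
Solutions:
 f(y) = C1*exp(-2*y)


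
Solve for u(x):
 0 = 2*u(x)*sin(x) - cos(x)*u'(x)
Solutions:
 u(x) = C1/cos(x)^2


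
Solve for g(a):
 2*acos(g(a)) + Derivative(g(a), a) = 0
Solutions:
 Integral(1/acos(_y), (_y, g(a))) = C1 - 2*a


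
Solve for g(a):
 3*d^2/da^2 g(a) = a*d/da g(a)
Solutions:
 g(a) = C1 + C2*erfi(sqrt(6)*a/6)


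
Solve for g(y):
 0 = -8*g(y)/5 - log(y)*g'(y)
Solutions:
 g(y) = C1*exp(-8*li(y)/5)


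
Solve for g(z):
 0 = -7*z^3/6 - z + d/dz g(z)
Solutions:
 g(z) = C1 + 7*z^4/24 + z^2/2


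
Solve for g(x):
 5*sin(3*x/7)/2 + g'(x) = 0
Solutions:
 g(x) = C1 + 35*cos(3*x/7)/6


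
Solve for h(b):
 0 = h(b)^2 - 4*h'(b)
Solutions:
 h(b) = -4/(C1 + b)


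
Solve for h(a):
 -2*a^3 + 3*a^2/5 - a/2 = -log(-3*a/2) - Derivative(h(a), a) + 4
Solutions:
 h(a) = C1 + a^4/2 - a^3/5 + a^2/4 - a*log(-a) + a*(-log(3) + log(2) + 5)


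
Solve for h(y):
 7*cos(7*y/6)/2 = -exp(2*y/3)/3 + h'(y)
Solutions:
 h(y) = C1 + exp(2*y/3)/2 + 3*sin(7*y/6)


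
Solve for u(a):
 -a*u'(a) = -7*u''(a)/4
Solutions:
 u(a) = C1 + C2*erfi(sqrt(14)*a/7)


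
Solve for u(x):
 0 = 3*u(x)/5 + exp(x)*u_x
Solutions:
 u(x) = C1*exp(3*exp(-x)/5)


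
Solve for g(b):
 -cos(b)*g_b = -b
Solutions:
 g(b) = C1 + Integral(b/cos(b), b)


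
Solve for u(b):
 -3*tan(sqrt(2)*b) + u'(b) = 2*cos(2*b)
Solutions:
 u(b) = C1 - 3*sqrt(2)*log(cos(sqrt(2)*b))/2 + sin(2*b)


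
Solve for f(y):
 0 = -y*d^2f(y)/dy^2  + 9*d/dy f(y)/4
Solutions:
 f(y) = C1 + C2*y^(13/4)


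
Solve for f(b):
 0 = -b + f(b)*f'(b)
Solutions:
 f(b) = -sqrt(C1 + b^2)
 f(b) = sqrt(C1 + b^2)


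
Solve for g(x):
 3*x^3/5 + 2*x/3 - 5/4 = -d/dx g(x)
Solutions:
 g(x) = C1 - 3*x^4/20 - x^2/3 + 5*x/4


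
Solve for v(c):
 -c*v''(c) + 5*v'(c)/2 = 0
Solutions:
 v(c) = C1 + C2*c^(7/2)


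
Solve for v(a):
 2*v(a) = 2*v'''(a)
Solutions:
 v(a) = C3*exp(a) + (C1*sin(sqrt(3)*a/2) + C2*cos(sqrt(3)*a/2))*exp(-a/2)


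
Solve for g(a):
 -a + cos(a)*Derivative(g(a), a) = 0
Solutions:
 g(a) = C1 + Integral(a/cos(a), a)


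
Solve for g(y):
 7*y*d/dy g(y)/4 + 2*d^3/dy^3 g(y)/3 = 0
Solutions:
 g(y) = C1 + Integral(C2*airyai(-21^(1/3)*y/2) + C3*airybi(-21^(1/3)*y/2), y)


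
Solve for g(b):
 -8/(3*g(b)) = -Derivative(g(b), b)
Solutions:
 g(b) = -sqrt(C1 + 48*b)/3
 g(b) = sqrt(C1 + 48*b)/3


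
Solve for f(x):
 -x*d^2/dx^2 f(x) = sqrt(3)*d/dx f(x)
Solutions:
 f(x) = C1 + C2*x^(1 - sqrt(3))


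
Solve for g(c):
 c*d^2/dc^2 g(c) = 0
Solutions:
 g(c) = C1 + C2*c


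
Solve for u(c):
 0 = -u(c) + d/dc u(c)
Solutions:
 u(c) = C1*exp(c)


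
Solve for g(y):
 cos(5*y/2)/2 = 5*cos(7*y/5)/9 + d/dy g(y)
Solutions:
 g(y) = C1 - 25*sin(7*y/5)/63 + sin(5*y/2)/5


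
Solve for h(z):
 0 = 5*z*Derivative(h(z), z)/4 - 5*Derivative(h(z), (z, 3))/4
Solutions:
 h(z) = C1 + Integral(C2*airyai(z) + C3*airybi(z), z)


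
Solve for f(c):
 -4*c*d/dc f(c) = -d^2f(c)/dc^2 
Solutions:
 f(c) = C1 + C2*erfi(sqrt(2)*c)


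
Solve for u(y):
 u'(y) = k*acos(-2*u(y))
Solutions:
 Integral(1/acos(-2*_y), (_y, u(y))) = C1 + k*y


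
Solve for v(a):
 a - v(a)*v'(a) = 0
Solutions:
 v(a) = -sqrt(C1 + a^2)
 v(a) = sqrt(C1 + a^2)


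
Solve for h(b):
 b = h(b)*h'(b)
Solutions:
 h(b) = -sqrt(C1 + b^2)
 h(b) = sqrt(C1 + b^2)


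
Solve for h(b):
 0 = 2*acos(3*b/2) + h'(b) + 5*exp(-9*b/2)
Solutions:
 h(b) = C1 - 2*b*acos(3*b/2) + 2*sqrt(4 - 9*b^2)/3 + 10*exp(-9*b/2)/9


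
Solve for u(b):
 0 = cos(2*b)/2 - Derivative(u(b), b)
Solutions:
 u(b) = C1 + sin(2*b)/4


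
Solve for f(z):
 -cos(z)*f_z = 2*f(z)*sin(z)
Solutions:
 f(z) = C1*cos(z)^2


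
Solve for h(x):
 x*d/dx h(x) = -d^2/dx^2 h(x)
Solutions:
 h(x) = C1 + C2*erf(sqrt(2)*x/2)


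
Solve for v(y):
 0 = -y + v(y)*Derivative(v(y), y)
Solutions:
 v(y) = -sqrt(C1 + y^2)
 v(y) = sqrt(C1 + y^2)


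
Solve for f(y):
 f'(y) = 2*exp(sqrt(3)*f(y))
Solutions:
 f(y) = sqrt(3)*(2*log(-1/(C1 + 2*y)) - log(3))/6


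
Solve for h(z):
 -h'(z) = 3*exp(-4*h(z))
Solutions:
 h(z) = log(-I*(C1 - 12*z)^(1/4))
 h(z) = log(I*(C1 - 12*z)^(1/4))
 h(z) = log(-(C1 - 12*z)^(1/4))
 h(z) = log(C1 - 12*z)/4


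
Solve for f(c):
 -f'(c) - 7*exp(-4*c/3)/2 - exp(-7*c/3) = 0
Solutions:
 f(c) = C1 + 21*exp(-4*c/3)/8 + 3*exp(-7*c/3)/7


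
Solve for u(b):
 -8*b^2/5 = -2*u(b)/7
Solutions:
 u(b) = 28*b^2/5


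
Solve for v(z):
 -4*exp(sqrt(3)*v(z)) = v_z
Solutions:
 v(z) = sqrt(3)*(2*log(1/(C1 + 4*z)) - log(3))/6


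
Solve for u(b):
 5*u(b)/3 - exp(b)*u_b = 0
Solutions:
 u(b) = C1*exp(-5*exp(-b)/3)


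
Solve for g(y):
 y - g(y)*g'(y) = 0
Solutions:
 g(y) = -sqrt(C1 + y^2)
 g(y) = sqrt(C1 + y^2)


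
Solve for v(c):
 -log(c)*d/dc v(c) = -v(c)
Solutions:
 v(c) = C1*exp(li(c))


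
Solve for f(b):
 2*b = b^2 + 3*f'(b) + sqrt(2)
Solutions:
 f(b) = C1 - b^3/9 + b^2/3 - sqrt(2)*b/3


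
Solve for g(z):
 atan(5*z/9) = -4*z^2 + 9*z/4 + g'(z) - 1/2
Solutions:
 g(z) = C1 + 4*z^3/3 - 9*z^2/8 + z*atan(5*z/9) + z/2 - 9*log(25*z^2 + 81)/10


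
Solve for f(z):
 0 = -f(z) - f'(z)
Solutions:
 f(z) = C1*exp(-z)


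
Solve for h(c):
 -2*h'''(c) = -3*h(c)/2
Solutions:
 h(c) = C3*exp(6^(1/3)*c/2) + (C1*sin(2^(1/3)*3^(5/6)*c/4) + C2*cos(2^(1/3)*3^(5/6)*c/4))*exp(-6^(1/3)*c/4)


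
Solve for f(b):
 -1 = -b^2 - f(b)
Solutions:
 f(b) = 1 - b^2


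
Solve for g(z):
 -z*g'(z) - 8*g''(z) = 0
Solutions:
 g(z) = C1 + C2*erf(z/4)


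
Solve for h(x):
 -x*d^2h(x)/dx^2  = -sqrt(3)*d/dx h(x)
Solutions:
 h(x) = C1 + C2*x^(1 + sqrt(3))


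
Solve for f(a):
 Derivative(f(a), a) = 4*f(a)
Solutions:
 f(a) = C1*exp(4*a)


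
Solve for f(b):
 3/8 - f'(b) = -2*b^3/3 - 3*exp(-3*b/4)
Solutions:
 f(b) = C1 + b^4/6 + 3*b/8 - 4*exp(-3*b/4)


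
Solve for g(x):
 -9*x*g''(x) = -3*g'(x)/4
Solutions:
 g(x) = C1 + C2*x^(13/12)


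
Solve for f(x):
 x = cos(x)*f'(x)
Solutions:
 f(x) = C1 + Integral(x/cos(x), x)


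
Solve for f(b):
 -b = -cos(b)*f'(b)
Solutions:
 f(b) = C1 + Integral(b/cos(b), b)


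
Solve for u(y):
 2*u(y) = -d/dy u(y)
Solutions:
 u(y) = C1*exp(-2*y)


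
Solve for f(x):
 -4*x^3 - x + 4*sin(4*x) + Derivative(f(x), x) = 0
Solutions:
 f(x) = C1 + x^4 + x^2/2 + cos(4*x)


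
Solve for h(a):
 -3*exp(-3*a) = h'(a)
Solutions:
 h(a) = C1 + exp(-3*a)


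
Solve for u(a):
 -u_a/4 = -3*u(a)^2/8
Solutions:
 u(a) = -2/(C1 + 3*a)


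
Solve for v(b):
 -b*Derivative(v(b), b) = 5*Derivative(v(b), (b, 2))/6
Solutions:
 v(b) = C1 + C2*erf(sqrt(15)*b/5)


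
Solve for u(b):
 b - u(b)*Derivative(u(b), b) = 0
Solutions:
 u(b) = -sqrt(C1 + b^2)
 u(b) = sqrt(C1 + b^2)


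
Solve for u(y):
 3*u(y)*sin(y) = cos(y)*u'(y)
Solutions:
 u(y) = C1/cos(y)^3


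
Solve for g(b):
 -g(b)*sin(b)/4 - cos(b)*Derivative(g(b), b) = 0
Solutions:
 g(b) = C1*cos(b)^(1/4)


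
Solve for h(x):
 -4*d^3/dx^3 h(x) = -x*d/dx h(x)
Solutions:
 h(x) = C1 + Integral(C2*airyai(2^(1/3)*x/2) + C3*airybi(2^(1/3)*x/2), x)


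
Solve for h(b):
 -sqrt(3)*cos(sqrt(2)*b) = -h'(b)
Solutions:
 h(b) = C1 + sqrt(6)*sin(sqrt(2)*b)/2


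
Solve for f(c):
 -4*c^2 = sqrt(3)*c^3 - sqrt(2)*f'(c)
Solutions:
 f(c) = C1 + sqrt(6)*c^4/8 + 2*sqrt(2)*c^3/3


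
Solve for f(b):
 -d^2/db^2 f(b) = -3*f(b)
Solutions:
 f(b) = C1*exp(-sqrt(3)*b) + C2*exp(sqrt(3)*b)


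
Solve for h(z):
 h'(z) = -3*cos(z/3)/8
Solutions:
 h(z) = C1 - 9*sin(z/3)/8


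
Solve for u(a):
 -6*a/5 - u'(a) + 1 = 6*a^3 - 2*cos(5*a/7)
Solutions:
 u(a) = C1 - 3*a^4/2 - 3*a^2/5 + a + 14*sin(5*a/7)/5


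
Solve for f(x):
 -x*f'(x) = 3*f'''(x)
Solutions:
 f(x) = C1 + Integral(C2*airyai(-3^(2/3)*x/3) + C3*airybi(-3^(2/3)*x/3), x)


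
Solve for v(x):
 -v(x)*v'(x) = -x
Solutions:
 v(x) = -sqrt(C1 + x^2)
 v(x) = sqrt(C1 + x^2)


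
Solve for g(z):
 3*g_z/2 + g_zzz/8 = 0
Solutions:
 g(z) = C1 + C2*sin(2*sqrt(3)*z) + C3*cos(2*sqrt(3)*z)


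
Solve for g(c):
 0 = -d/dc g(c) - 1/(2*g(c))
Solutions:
 g(c) = -sqrt(C1 - c)
 g(c) = sqrt(C1 - c)


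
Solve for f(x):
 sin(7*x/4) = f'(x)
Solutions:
 f(x) = C1 - 4*cos(7*x/4)/7


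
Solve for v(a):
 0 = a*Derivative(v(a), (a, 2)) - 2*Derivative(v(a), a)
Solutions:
 v(a) = C1 + C2*a^3


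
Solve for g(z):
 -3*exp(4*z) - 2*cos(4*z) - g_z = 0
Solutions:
 g(z) = C1 - 3*exp(4*z)/4 - sin(4*z)/2


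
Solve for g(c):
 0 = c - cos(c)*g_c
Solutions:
 g(c) = C1 + Integral(c/cos(c), c)


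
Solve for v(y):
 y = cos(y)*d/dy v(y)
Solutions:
 v(y) = C1 + Integral(y/cos(y), y)


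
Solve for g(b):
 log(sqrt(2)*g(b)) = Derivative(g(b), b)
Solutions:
 -2*Integral(1/(2*log(_y) + log(2)), (_y, g(b))) = C1 - b


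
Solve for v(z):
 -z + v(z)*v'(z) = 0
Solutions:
 v(z) = -sqrt(C1 + z^2)
 v(z) = sqrt(C1 + z^2)


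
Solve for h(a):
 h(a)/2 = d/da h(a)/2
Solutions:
 h(a) = C1*exp(a)


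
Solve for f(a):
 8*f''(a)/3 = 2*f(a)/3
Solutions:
 f(a) = C1*exp(-a/2) + C2*exp(a/2)


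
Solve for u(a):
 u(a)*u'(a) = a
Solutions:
 u(a) = -sqrt(C1 + a^2)
 u(a) = sqrt(C1 + a^2)


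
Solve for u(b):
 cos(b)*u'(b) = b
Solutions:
 u(b) = C1 + Integral(b/cos(b), b)


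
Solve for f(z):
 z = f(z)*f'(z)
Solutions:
 f(z) = -sqrt(C1 + z^2)
 f(z) = sqrt(C1 + z^2)


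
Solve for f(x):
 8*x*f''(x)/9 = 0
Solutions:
 f(x) = C1 + C2*x


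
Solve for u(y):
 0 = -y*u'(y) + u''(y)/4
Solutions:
 u(y) = C1 + C2*erfi(sqrt(2)*y)


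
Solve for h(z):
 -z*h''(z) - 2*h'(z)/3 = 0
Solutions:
 h(z) = C1 + C2*z^(1/3)


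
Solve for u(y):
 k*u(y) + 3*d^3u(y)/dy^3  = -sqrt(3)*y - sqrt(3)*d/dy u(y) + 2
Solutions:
 u(y) = C1*exp(2^(1/3)*y*(-2^(1/3)*(9*k + sqrt(3)*sqrt(27*k^2 + 4*sqrt(3)))^(1/3) + 2*sqrt(3)/(9*k + sqrt(3)*sqrt(27*k^2 + 4*sqrt(3)))^(1/3))/6) + C2*exp(2^(1/3)*y*(2^(1/3)*(9*k + sqrt(3)*sqrt(27*k^2 + 4*sqrt(3)))^(1/3) - 2^(1/3)*sqrt(3)*I*(9*k + sqrt(3)*sqrt(27*k^2 + 4*sqrt(3)))^(1/3) + 8*sqrt(3)/((-1 + sqrt(3)*I)*(9*k + sqrt(3)*sqrt(27*k^2 + 4*sqrt(3)))^(1/3)))/12) + C3*exp(2^(1/3)*y*(2^(1/3)*(9*k + sqrt(3)*sqrt(27*k^2 + 4*sqrt(3)))^(1/3) + 2^(1/3)*sqrt(3)*I*(9*k + sqrt(3)*sqrt(27*k^2 + 4*sqrt(3)))^(1/3) - 8*sqrt(3)/((1 + sqrt(3)*I)*(9*k + sqrt(3)*sqrt(27*k^2 + 4*sqrt(3)))^(1/3)))/12) - sqrt(3)*y/k + 2/k + 3/k^2


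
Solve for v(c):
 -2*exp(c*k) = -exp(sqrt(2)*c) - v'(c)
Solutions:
 v(c) = C1 - sqrt(2)*exp(sqrt(2)*c)/2 + 2*exp(c*k)/k


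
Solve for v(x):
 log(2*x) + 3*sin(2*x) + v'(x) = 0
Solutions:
 v(x) = C1 - x*log(x) - x*log(2) + x + 3*cos(2*x)/2


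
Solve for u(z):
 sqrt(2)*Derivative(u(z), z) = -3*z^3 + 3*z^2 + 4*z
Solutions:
 u(z) = C1 - 3*sqrt(2)*z^4/8 + sqrt(2)*z^3/2 + sqrt(2)*z^2


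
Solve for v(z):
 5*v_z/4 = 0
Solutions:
 v(z) = C1


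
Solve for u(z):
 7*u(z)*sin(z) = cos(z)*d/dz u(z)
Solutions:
 u(z) = C1/cos(z)^7


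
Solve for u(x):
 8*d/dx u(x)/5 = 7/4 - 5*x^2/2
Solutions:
 u(x) = C1 - 25*x^3/48 + 35*x/32


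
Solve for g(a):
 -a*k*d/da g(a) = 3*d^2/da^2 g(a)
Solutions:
 g(a) = Piecewise((-sqrt(6)*sqrt(pi)*C1*erf(sqrt(6)*a*sqrt(k)/6)/(2*sqrt(k)) - C2, (k > 0) | (k < 0)), (-C1*a - C2, True))


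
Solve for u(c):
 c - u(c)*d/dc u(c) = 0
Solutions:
 u(c) = -sqrt(C1 + c^2)
 u(c) = sqrt(C1 + c^2)


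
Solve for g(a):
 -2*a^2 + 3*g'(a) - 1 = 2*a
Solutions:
 g(a) = C1 + 2*a^3/9 + a^2/3 + a/3


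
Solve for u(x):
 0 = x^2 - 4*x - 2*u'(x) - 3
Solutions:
 u(x) = C1 + x^3/6 - x^2 - 3*x/2


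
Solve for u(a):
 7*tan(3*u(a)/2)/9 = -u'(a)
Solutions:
 u(a) = -2*asin(C1*exp(-7*a/6))/3 + 2*pi/3
 u(a) = 2*asin(C1*exp(-7*a/6))/3


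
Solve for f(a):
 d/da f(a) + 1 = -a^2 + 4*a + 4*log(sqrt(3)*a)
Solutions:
 f(a) = C1 - a^3/3 + 2*a^2 + 4*a*log(a) - 5*a + a*log(9)


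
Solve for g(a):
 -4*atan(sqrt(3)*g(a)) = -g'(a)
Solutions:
 Integral(1/atan(sqrt(3)*_y), (_y, g(a))) = C1 + 4*a


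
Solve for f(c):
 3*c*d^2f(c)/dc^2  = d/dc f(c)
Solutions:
 f(c) = C1 + C2*c^(4/3)


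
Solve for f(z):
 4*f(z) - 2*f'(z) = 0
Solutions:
 f(z) = C1*exp(2*z)


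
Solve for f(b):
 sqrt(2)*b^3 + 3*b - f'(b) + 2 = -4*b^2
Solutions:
 f(b) = C1 + sqrt(2)*b^4/4 + 4*b^3/3 + 3*b^2/2 + 2*b


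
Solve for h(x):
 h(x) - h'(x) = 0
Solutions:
 h(x) = C1*exp(x)


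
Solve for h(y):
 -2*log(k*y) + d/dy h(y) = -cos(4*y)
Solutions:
 h(y) = C1 + 2*y*log(k*y) - 2*y - sin(4*y)/4


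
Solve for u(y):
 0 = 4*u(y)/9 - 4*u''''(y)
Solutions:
 u(y) = C1*exp(-sqrt(3)*y/3) + C2*exp(sqrt(3)*y/3) + C3*sin(sqrt(3)*y/3) + C4*cos(sqrt(3)*y/3)


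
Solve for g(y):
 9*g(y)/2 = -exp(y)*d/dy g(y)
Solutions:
 g(y) = C1*exp(9*exp(-y)/2)


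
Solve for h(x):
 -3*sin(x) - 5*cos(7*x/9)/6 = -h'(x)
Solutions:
 h(x) = C1 + 15*sin(7*x/9)/14 - 3*cos(x)


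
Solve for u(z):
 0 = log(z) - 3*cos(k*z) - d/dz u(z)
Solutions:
 u(z) = C1 + z*log(z) - z - 3*Piecewise((sin(k*z)/k, Ne(k, 0)), (z, True))


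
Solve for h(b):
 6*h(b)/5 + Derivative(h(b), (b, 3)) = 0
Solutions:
 h(b) = C3*exp(-5^(2/3)*6^(1/3)*b/5) + (C1*sin(2^(1/3)*3^(5/6)*5^(2/3)*b/10) + C2*cos(2^(1/3)*3^(5/6)*5^(2/3)*b/10))*exp(5^(2/3)*6^(1/3)*b/10)


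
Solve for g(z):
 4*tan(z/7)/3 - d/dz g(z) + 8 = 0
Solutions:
 g(z) = C1 + 8*z - 28*log(cos(z/7))/3


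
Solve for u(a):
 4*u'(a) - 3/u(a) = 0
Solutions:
 u(a) = -sqrt(C1 + 6*a)/2
 u(a) = sqrt(C1 + 6*a)/2


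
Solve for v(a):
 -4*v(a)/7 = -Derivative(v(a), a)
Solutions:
 v(a) = C1*exp(4*a/7)


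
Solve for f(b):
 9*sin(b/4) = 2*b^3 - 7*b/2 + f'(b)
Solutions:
 f(b) = C1 - b^4/2 + 7*b^2/4 - 36*cos(b/4)


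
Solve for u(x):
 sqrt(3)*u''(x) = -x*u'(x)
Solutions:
 u(x) = C1 + C2*erf(sqrt(2)*3^(3/4)*x/6)


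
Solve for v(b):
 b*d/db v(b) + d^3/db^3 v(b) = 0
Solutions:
 v(b) = C1 + Integral(C2*airyai(-b) + C3*airybi(-b), b)


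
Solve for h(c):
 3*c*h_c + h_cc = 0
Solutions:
 h(c) = C1 + C2*erf(sqrt(6)*c/2)


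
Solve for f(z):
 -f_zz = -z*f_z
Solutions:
 f(z) = C1 + C2*erfi(sqrt(2)*z/2)


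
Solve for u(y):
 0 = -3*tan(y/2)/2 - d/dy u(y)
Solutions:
 u(y) = C1 + 3*log(cos(y/2))


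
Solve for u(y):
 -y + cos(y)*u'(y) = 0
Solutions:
 u(y) = C1 + Integral(y/cos(y), y)


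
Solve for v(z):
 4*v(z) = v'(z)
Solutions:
 v(z) = C1*exp(4*z)


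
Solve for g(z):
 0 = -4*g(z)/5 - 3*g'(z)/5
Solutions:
 g(z) = C1*exp(-4*z/3)


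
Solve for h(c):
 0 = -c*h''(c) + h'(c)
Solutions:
 h(c) = C1 + C2*c^2


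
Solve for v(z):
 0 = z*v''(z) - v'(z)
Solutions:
 v(z) = C1 + C2*z^2


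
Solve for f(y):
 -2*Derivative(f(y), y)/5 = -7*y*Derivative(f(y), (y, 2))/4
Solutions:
 f(y) = C1 + C2*y^(43/35)


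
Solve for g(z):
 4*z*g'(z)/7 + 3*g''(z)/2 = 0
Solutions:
 g(z) = C1 + C2*erf(2*sqrt(21)*z/21)


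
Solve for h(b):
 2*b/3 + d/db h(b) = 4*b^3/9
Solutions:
 h(b) = C1 + b^4/9 - b^2/3


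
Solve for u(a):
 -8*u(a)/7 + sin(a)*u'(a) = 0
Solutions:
 u(a) = C1*(cos(a) - 1)^(4/7)/(cos(a) + 1)^(4/7)


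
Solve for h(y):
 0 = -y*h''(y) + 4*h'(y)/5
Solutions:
 h(y) = C1 + C2*y^(9/5)


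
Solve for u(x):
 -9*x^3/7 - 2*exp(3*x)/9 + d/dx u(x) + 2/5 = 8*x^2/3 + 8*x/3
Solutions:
 u(x) = C1 + 9*x^4/28 + 8*x^3/9 + 4*x^2/3 - 2*x/5 + 2*exp(3*x)/27


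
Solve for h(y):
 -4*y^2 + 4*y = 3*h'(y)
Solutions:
 h(y) = C1 - 4*y^3/9 + 2*y^2/3


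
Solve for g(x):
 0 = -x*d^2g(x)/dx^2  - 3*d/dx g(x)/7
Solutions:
 g(x) = C1 + C2*x^(4/7)


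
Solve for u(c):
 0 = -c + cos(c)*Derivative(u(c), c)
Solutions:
 u(c) = C1 + Integral(c/cos(c), c)


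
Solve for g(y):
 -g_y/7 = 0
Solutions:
 g(y) = C1


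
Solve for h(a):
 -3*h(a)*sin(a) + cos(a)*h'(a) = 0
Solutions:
 h(a) = C1/cos(a)^3


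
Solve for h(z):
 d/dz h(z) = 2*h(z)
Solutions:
 h(z) = C1*exp(2*z)


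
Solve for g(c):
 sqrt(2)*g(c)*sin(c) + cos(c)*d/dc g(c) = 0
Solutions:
 g(c) = C1*cos(c)^(sqrt(2))


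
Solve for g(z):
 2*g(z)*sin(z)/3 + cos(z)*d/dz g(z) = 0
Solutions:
 g(z) = C1*cos(z)^(2/3)


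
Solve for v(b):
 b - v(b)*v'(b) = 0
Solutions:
 v(b) = -sqrt(C1 + b^2)
 v(b) = sqrt(C1 + b^2)


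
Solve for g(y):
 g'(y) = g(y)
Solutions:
 g(y) = C1*exp(y)


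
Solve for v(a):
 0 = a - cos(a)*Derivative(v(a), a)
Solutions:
 v(a) = C1 + Integral(a/cos(a), a)


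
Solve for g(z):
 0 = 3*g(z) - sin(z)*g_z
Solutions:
 g(z) = C1*(cos(z) - 1)^(3/2)/(cos(z) + 1)^(3/2)


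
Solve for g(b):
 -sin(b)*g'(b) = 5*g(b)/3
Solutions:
 g(b) = C1*(cos(b) + 1)^(5/6)/(cos(b) - 1)^(5/6)


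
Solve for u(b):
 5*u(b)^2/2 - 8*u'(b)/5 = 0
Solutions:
 u(b) = -16/(C1 + 25*b)


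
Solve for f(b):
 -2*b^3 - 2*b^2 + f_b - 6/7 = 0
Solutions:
 f(b) = C1 + b^4/2 + 2*b^3/3 + 6*b/7


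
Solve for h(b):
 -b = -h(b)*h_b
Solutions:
 h(b) = -sqrt(C1 + b^2)
 h(b) = sqrt(C1 + b^2)


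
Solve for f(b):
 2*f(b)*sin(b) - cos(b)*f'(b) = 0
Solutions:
 f(b) = C1/cos(b)^2


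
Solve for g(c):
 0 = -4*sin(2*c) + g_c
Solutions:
 g(c) = C1 - 2*cos(2*c)


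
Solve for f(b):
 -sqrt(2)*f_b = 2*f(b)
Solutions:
 f(b) = C1*exp(-sqrt(2)*b)


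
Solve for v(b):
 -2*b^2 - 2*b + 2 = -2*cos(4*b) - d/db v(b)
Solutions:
 v(b) = C1 + 2*b^3/3 + b^2 - 2*b - sin(4*b)/2


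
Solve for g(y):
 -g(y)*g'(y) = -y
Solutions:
 g(y) = -sqrt(C1 + y^2)
 g(y) = sqrt(C1 + y^2)


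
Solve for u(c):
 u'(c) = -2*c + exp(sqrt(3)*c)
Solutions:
 u(c) = C1 - c^2 + sqrt(3)*exp(sqrt(3)*c)/3


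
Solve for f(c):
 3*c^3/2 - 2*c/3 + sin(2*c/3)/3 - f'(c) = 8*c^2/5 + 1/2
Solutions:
 f(c) = C1 + 3*c^4/8 - 8*c^3/15 - c^2/3 - c/2 - cos(2*c/3)/2


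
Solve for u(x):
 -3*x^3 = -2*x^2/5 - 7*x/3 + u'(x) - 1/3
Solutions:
 u(x) = C1 - 3*x^4/4 + 2*x^3/15 + 7*x^2/6 + x/3


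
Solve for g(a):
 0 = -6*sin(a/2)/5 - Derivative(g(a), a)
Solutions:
 g(a) = C1 + 12*cos(a/2)/5


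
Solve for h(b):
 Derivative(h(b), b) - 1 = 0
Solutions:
 h(b) = C1 + b


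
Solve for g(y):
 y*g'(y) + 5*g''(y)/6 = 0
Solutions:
 g(y) = C1 + C2*erf(sqrt(15)*y/5)


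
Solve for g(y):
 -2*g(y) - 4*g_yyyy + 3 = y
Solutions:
 g(y) = -y/2 + (C1*sin(2^(1/4)*y/2) + C2*cos(2^(1/4)*y/2))*exp(-2^(1/4)*y/2) + (C3*sin(2^(1/4)*y/2) + C4*cos(2^(1/4)*y/2))*exp(2^(1/4)*y/2) + 3/2


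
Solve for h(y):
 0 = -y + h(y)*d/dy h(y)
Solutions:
 h(y) = -sqrt(C1 + y^2)
 h(y) = sqrt(C1 + y^2)


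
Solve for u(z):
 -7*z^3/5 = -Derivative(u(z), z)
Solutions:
 u(z) = C1 + 7*z^4/20


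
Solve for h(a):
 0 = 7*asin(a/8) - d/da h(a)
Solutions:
 h(a) = C1 + 7*a*asin(a/8) + 7*sqrt(64 - a^2)


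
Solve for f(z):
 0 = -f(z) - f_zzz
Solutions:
 f(z) = C3*exp(-z) + (C1*sin(sqrt(3)*z/2) + C2*cos(sqrt(3)*z/2))*exp(z/2)


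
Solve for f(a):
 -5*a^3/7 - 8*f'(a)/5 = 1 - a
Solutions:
 f(a) = C1 - 25*a^4/224 + 5*a^2/16 - 5*a/8


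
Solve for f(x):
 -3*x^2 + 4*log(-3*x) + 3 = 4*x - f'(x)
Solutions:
 f(x) = C1 + x^3 + 2*x^2 - 4*x*log(-x) + x*(1 - 4*log(3))


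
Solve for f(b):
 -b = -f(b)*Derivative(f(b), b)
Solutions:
 f(b) = -sqrt(C1 + b^2)
 f(b) = sqrt(C1 + b^2)


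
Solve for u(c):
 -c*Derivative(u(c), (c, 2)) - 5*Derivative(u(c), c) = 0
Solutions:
 u(c) = C1 + C2/c^4


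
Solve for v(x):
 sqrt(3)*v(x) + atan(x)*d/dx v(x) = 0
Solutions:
 v(x) = C1*exp(-sqrt(3)*Integral(1/atan(x), x))


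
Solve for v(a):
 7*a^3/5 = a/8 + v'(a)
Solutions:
 v(a) = C1 + 7*a^4/20 - a^2/16


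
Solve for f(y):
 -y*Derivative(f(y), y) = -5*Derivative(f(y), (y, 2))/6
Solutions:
 f(y) = C1 + C2*erfi(sqrt(15)*y/5)


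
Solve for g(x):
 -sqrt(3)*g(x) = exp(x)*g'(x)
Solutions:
 g(x) = C1*exp(sqrt(3)*exp(-x))


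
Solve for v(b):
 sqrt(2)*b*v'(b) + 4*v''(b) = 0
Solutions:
 v(b) = C1 + C2*erf(2^(3/4)*b/4)


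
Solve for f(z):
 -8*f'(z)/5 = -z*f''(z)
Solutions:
 f(z) = C1 + C2*z^(13/5)


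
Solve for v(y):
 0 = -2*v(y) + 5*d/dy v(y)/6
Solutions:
 v(y) = C1*exp(12*y/5)


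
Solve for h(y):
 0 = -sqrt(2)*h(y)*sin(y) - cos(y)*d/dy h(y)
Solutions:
 h(y) = C1*cos(y)^(sqrt(2))
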